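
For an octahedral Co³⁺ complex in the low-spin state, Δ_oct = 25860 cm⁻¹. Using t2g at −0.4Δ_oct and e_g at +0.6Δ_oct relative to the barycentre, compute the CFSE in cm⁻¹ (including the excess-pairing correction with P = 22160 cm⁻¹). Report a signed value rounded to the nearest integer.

-17744

Co sits in group 9; removing 3 electrons leaves Co³⁺ with 9 − 3 = 6 d electrons.
Configuration: t2g^6 e_g^0.
The orbital stabilization is -2.4Δ_oct = -2.4 × 25860 = -62064 cm⁻¹.
Pairing penalty: 3 pairs vs 1 in the high-spin reference → 2 extra × P = 44320 cm⁻¹.
Net CFSE = -62064 + 44320 = -17744 cm⁻¹.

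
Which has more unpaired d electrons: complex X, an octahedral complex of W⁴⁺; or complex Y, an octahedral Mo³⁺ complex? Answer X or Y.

Y

X: W⁴⁺: group 6, so d-count = 6 − 4 = 2; t₂g² eg⁰ → 2 unpaired.
Y: Mo³⁺: group 6, so d-count = 6 − 3 = 3; t2g^3 e_g^0 → 3 unpaired.
So Y has more unpaired electrons.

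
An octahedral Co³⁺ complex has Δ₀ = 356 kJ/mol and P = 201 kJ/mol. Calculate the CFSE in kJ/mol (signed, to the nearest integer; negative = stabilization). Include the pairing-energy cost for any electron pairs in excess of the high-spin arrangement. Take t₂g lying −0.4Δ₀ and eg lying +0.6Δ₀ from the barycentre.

Co sits in group 9; removing 3 electrons leaves Co³⁺ with 9 − 3 = 6 d electrons.
Here Δ₀ > P (356 > 201), so the low-spin state is favoured.
Filling d⁶ accordingly: t₂g⁶ eg⁰.
Orbital CFSE = -2.4Δ₀ = -2.4 × 356 = -854 kJ/mol.
Excess pairs vs high-spin: 3 − 1 = 2; pairing cost = +402 kJ/mol.
Net CFSE = -854 + 402 = -452 kJ/mol.

-452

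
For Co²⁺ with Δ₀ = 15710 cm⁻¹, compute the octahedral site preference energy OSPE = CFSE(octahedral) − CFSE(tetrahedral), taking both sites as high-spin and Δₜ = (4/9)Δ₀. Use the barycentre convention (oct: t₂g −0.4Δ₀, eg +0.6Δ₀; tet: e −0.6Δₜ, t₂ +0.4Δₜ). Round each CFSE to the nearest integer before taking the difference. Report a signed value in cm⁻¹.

-4189

Co²⁺: group 9, so d-count = 9 − 2 = 7.
In an octahedral site d⁷ (HS) is t2g^5 e_g^2, giving CFSE(oct) = -0.8Δ₀ = -12568 cm⁻¹.
Tetrahedral e^4 t2^3 gives -1.2Δₜ = -1.2 × (4/9) × 15710 = -8379 cm⁻¹.
Subtracting, OSPE = -12568 − (-8379) = -4189 cm⁻¹.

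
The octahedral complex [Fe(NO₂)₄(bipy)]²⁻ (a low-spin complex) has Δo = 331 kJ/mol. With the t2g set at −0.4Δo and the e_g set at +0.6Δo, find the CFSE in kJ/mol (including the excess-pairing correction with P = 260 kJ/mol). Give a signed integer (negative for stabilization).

Ligand charges: 4×(-1) from NO₂⁻ and 1×(+0) from bipy sum to -4; with overall charge -2, Fe is +2.
Fe is in group 8, so Fe²⁺ is d⁶ (8 − 2 = 6).
Electron filling gives t2g^6 e_g^0.
Orbital CFSE = 6(-0.4) + 0(0.6) = -2.4Δo = -2.4 × 331 = -794 kJ/mol.
Relative to high-spin t2g^4 e_g^2 (1 paired), the low-spin configuration has 2 additional pairs, contributing +2 × 260 = +520 kJ/mol.
Net CFSE = -794 + 520 = -274 kJ/mol.

-274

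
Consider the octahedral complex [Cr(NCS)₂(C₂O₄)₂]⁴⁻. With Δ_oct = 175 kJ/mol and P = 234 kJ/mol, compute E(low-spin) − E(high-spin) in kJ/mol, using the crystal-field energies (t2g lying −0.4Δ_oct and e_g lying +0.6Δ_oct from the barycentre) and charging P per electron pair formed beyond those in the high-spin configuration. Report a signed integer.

59

Ligand charges: 2×(-1) from NCS⁻ and 2×(-2) from C₂O₄²⁻ sum to -6; with overall charge -4, Cr is +2.
Cr sits in group 6; removing 2 electrons leaves Cr²⁺ with 6 − 2 = 4 d electrons.
In the high-spin limit (t2g^3 e_g^1) the orbital term is -0.6Δ_oct = -105 kJ/mol, with no excess pairing.
Low-spin t2g^4 e_g^0 gives -1.6Δ_oct = -280 kJ/mol, but forming 1 extra pair costs 1P = 234 kJ/mol, so E(LS) = -280 + 234 = -46 kJ/mol.
The difference is -46 − (-105) = 59 kJ/mol, so high-spin lies lower.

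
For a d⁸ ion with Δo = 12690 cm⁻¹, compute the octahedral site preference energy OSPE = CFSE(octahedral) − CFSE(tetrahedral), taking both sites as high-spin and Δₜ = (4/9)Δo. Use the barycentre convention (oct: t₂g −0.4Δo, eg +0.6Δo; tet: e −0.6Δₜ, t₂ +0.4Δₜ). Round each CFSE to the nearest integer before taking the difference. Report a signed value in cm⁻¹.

Octahedral (high-spin): t₂g⁶ eg², CFSE = 6(−0.4) + 2(+0.6) = -1.2Δo = -1.2 × 12690 = -15228 cm⁻¹.
Tetrahedral e⁴ t₂⁴ gives -0.8Δₜ = -0.8 × (4/9) × 12690 = -4512 cm⁻¹.
OSPE = -15228 − (-4512) = -10716 cm⁻¹.

-10716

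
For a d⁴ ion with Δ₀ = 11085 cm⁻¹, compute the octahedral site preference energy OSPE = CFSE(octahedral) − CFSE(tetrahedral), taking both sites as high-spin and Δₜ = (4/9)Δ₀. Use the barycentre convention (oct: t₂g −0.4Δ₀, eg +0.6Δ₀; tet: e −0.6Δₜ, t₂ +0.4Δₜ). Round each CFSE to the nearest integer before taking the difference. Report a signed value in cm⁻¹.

Octahedral (high-spin): t₂g³ eg¹, CFSE = 3(−0.4) + 1(+0.6) = -0.6Δ₀ = -0.6 × 11085 = -6651 cm⁻¹.
Tetrahedral e² t₂² gives -0.4Δₜ = -0.4 × (4/9) × 11085 = -1971 cm⁻¹.
OSPE = -6651 − (-1971) = -4680 cm⁻¹.

-4680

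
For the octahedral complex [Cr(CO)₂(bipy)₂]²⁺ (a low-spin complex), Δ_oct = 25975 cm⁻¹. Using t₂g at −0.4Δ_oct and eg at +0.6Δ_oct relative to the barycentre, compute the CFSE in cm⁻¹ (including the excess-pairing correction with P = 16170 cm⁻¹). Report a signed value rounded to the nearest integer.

Ligand charges: 2×(+0) from CO and 2×(+0) from bipy sum to +0; with overall charge +2, Cr is +2.
Cr is in group 6, so Cr²⁺ is d⁴ (6 − 2 = 4).
The d⁴ electrons fill as t₂g⁴ eg⁰.
Orbital CFSE = 4(-0.4) + 0(0.6) = -1.6Δ_oct = -1.6 × 25975 = -41560 cm⁻¹.
Pairing penalty: 1 pair vs 0 in the high-spin reference → 1 extra × P = 16170 cm⁻¹.
Overall CFSE = -41560 + 16170 = -25390 cm⁻¹.

-25390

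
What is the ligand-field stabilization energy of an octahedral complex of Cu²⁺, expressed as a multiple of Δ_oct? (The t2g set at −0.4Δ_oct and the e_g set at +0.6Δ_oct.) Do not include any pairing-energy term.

Cu is in group 11, so Cu²⁺ is d⁹ (11 − 2 = 9).
For octahedral d⁹ the high- and low-spin configurations coincide.
Configuration: t2g^6 e_g^3.
CFSE = 6(-0.4Δ_oct) + 3(0.6Δ_oct) = -2.4Δ_oct + 1.8Δ_oct = -0.6Δ_oct.

-0.6 Δ_oct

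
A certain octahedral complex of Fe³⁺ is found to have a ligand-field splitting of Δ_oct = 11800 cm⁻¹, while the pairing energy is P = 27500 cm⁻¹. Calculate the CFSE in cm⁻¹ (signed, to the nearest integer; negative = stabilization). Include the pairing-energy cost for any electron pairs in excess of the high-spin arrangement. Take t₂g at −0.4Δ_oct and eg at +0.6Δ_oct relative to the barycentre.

Fe sits in group 8; removing 3 electrons leaves Fe³⁺ with 8 − 3 = 5 d electrons.
Δ_oct < P, so pairing is avoided: the ground state is high-spin.
Configuration: t₂g³ eg².
Orbital CFSE = 0.0Δ_oct = 0.0 × 11800 = 0 cm⁻¹.
High-spin has no excess pairs, so no pairing correction applies.

0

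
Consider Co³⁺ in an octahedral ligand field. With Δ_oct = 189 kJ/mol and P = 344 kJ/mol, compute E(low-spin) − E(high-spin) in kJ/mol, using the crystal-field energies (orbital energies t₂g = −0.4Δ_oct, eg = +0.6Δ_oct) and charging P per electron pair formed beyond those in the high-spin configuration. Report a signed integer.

310

Co sits in group 9; removing 3 electrons leaves Co³⁺ with 9 − 3 = 6 d electrons.
High-spin: t₂g⁴ eg², CFSE = -0.4Δ_oct = -76 kJ/mol.
Low-spin t₂g⁶ eg⁰ gives -2.4Δ_oct = -454 kJ/mol, but forming 2 extra pairs costs 2P = 688 kJ/mol, so E(LS) = -454 + 688 = 234 kJ/mol.
E(LS) − E(HS) = 234 − (-76) = 310 kJ/mol.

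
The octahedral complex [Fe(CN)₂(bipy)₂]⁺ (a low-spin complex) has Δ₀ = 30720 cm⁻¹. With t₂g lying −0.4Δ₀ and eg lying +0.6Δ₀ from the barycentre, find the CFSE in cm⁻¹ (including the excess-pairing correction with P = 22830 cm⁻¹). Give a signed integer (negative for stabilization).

Ligand charges: 2×(-1) from CN⁻ and 2×(+0) from bipy sum to -2; with overall charge +1, Fe is +3.
Fe is in group 8, so Fe³⁺ is d⁵ (8 − 3 = 5).
Configuration: t₂g⁵ eg⁰.
CFSE(orbital) = 5×(-0.4Δ₀) + 0×(0.6Δ₀) = -2.0Δ₀; with Δ₀ = 30720 cm⁻¹ that is -61440 cm⁻¹.
Relative to high-spin t₂g³ eg² (0 paired), the low-spin configuration has 2 additional pairs, contributing +2 × 22830 = +45660 cm⁻¹.
Overall CFSE = -61440 + 45660 = -15780 cm⁻¹.

-15780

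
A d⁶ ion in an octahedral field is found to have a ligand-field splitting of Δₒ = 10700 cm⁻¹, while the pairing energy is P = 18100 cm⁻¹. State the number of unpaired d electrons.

4

With Δₒ < P the complex is high-spin.
That gives t2g^4 e_g^2.
Unpaired electrons: 4.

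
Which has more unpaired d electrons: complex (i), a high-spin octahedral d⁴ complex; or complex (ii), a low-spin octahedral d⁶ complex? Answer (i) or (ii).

(i): t2g^3 e_g^1 → 4 unpaired.
(ii): t₂g⁶ eg⁰ → 0 unpaired.
So (i) has more unpaired electrons.

(i)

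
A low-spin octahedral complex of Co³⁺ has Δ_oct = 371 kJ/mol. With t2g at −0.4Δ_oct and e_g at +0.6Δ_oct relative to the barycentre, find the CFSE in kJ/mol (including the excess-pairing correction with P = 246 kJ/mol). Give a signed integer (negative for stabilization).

Group 9 minus oxidation state +3 gives a d⁶ configuration for Co³⁺.
Electron filling gives t2g^6 e_g^0.
Orbital CFSE = 6(-0.4) + 0(0.6) = -2.4Δ_oct = -2.4 × 371 = -890 kJ/mol.
Relative to high-spin t2g^4 e_g^2 (1 paired), the low-spin configuration has 2 additional pairs, contributing +2 × 246 = +492 kJ/mol.
Combining: -890 + 492 = -398 kJ/mol.

-398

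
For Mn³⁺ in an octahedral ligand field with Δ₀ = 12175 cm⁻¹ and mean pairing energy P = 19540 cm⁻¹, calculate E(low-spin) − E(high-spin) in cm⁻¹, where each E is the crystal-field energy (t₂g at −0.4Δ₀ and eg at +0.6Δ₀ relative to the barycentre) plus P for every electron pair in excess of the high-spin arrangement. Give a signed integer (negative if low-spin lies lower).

7365

Mn is in group 7, so Mn³⁺ is d⁴ (7 − 3 = 4).
High-spin: t₂g³ eg¹, CFSE = -0.6Δ₀ = -7305 cm⁻¹.
Low-spin t₂g⁴ eg⁰ gives -1.6Δ₀ = -19480 cm⁻¹, but forming 1 extra pair costs 1P = 19540 cm⁻¹, so E(LS) = -19480 + 19540 = 60 cm⁻¹.
Thus E(LS) − E(HS) = 7365 cm⁻¹.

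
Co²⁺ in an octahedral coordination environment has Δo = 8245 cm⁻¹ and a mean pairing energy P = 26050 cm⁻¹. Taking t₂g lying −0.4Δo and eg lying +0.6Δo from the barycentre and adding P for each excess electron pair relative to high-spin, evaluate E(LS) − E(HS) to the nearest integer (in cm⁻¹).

Group 9 minus oxidation state +2 gives a d⁷ configuration for Co²⁺.
High-spin: t₂g⁵ eg², CFSE = -0.8Δo = -6596 cm⁻¹.
For low-spin the configuration is t₂g⁶ eg¹: orbital energy -1.8 × 8245 = -14841 cm⁻¹, and 1 additional pair relative to high-spin adds 26050 cm⁻¹, giving 11209 cm⁻¹.
The difference is 11209 − (-6596) = 17805 cm⁻¹, so high-spin lies lower.

17805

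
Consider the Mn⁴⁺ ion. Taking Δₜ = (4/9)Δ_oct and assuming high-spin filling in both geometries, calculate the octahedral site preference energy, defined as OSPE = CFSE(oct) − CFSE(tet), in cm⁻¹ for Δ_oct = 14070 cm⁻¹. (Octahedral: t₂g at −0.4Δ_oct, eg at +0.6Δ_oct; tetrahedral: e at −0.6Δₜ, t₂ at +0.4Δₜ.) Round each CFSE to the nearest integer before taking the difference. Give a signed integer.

Mn⁴⁺: group 7, so d-count = 7 − 4 = 3.
Octahedral (high-spin): t2g^3 e_g^0, CFSE = 3(−0.4) + 0(+0.6) = -1.2Δ_oct = -1.2 × 14070 = -16884 cm⁻¹.
Tetrahedral: e^2 t2^1, CFSE = 2(−0.6) + 1(+0.4) = -0.8Δₜ = -0.8 × (4/9) × 14070 = -5003 cm⁻¹.
OSPE = -16884 − (-5003) = -11881 cm⁻¹.

-11881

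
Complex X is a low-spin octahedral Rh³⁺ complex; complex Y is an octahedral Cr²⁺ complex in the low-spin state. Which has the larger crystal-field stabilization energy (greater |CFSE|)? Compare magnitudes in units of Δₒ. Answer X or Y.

X

X: Rh³⁺: group 9, so d-count = 9 − 3 = 6; t2g^6 e_g^0, CFSE = -2.4Δₒ.
Y: Cr sits in group 6; removing 2 electrons leaves Cr²⁺ with 6 − 2 = 4 d electrons; t₂g⁴ eg⁰, CFSE = -1.6Δₒ.
So X has the larger |CFSE|.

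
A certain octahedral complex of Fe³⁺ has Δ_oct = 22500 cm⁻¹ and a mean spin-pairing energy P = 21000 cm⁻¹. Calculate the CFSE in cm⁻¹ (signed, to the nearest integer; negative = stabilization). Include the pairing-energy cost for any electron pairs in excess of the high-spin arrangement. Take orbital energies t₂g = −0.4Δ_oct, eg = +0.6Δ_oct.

-3000

Group 8 minus oxidation state +3 gives a d⁵ configuration for Fe³⁺.
Δ_oct > P, so pairing is preferred: the ground state is low-spin.
That gives t₂g⁵ eg⁰.
Orbital CFSE = -2.0Δ_oct = -2.0 × 22500 = -45000 cm⁻¹.
Excess pairs vs high-spin: 2 − 0 = 2; pairing cost = +42000 cm⁻¹.
Net CFSE = -45000 + 42000 = -3000 cm⁻¹.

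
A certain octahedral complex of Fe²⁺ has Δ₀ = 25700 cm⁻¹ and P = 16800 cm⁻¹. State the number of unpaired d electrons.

0

Fe²⁺: group 8, so d-count = 8 − 2 = 6.
Since Δ₀ = 25700 cm⁻¹ > P = 16800 cm⁻¹, the complex adopts the low-spin configuration.
Filling d⁶ accordingly: t2g^6 e_g^0.
Unpaired electrons: 0.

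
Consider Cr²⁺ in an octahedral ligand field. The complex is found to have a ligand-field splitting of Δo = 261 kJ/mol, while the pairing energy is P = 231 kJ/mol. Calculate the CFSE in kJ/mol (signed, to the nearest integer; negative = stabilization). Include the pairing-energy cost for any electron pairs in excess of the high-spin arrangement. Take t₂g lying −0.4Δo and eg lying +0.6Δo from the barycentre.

-187

Cr²⁺: group 6, so d-count = 6 − 2 = 4.
Since Δo = 261 kJ/mol > P = 231 kJ/mol, the complex adopts the low-spin configuration.
Filling d⁴ accordingly: t₂g⁴ eg⁰.
Orbital CFSE = -1.6Δo = -1.6 × 261 = -418 kJ/mol.
Excess pairs vs high-spin: 1 − 0 = 1; pairing cost = +231 kJ/mol.
Net CFSE = -418 + 231 = -187 kJ/mol.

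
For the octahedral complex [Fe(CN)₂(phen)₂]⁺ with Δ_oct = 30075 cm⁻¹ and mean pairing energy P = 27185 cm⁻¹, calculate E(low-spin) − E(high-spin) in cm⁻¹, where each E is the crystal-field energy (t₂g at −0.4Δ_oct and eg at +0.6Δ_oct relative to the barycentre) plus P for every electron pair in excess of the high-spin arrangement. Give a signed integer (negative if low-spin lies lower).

Ligand charges: 2×(-1) from CN⁻ and 2×(+0) from phen sum to -2; with overall charge +1, Fe is +3.
Group 8 minus oxidation state +3 gives a d⁵ configuration for Fe³⁺.
High-spin: t₂g³ eg², CFSE = 0.0Δ_oct = 0 cm⁻¹.
For low-spin the configuration is t₂g⁵ eg⁰: orbital energy -2.0 × 30075 = -60150 cm⁻¹, and 2 additional pairs relative to high-spin add 54370 cm⁻¹, giving -5780 cm⁻¹.
E(LS) − E(HS) = -5780 − (0) = -5780 cm⁻¹.

-5780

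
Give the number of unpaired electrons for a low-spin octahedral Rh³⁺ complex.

Rh sits in group 9; removing 3 electrons leaves Rh³⁺ with 9 − 3 = 6 d electrons.
Configuration: t₂g⁶ eg⁰, giving 0 unpaired electrons.

0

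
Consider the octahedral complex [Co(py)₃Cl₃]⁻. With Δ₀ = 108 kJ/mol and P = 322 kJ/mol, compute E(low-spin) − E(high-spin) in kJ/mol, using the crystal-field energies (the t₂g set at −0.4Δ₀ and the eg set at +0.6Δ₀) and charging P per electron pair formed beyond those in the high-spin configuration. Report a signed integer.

214

Ligand charges: 3×(+0) from py and 3×(-1) from Cl⁻ sum to -3; with overall charge -1, Co is +2.
Co sits in group 9; removing 2 electrons leaves Co²⁺ with 9 − 2 = 7 d electrons.
High-spin: t₂g⁵ eg², CFSE = -0.8Δ₀ = -86 kJ/mol.
Low-spin t₂g⁶ eg¹ gives -1.8Δ₀ = -194 kJ/mol, but forming 1 extra pair costs 1P = 322 kJ/mol, so E(LS) = -194 + 322 = 128 kJ/mol.
E(LS) − E(HS) = 128 − (-86) = 214 kJ/mol.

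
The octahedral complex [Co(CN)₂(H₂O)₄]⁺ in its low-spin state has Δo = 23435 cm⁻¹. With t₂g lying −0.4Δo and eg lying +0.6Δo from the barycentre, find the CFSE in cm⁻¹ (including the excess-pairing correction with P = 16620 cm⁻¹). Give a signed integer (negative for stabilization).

Ligand charges: 2×(-1) from CN⁻ and 4×(+0) from H₂O sum to -2; with overall charge +1, Co is +3.
Co sits in group 9; removing 3 electrons leaves Co³⁺ with 9 − 3 = 6 d electrons.
Electron filling gives t₂g⁶ eg⁰.
CFSE(orbital) = 6×(-0.4Δo) + 0×(0.6Δo) = -2.4Δo; with Δo = 23435 cm⁻¹ that is -56244 cm⁻¹.
High-spin d⁶ would be t₂g⁴ eg² with 1 pair; low-spin has 3, so 2 excess pairs cost +2P = +33240 cm⁻¹.
Combining: -56244 + 33240 = -23004 cm⁻¹.

-23004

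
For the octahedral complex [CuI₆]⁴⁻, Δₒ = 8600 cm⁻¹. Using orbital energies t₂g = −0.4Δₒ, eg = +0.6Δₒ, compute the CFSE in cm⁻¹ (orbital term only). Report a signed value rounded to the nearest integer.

-5160

Each I⁻ contributes -1; 6 × (-1) = -6. With overall charge -4, Cu is in the +2 oxidation state.
Cu sits in group 11; removing 2 electrons leaves Cu²⁺ with 11 − 2 = 9 d electrons.
Configuration: t₂g⁶ eg³.
Orbital CFSE = 6(-0.4) + 3(0.6) = -0.6Δₒ = -0.6 × 8600 = -5160 cm⁻¹.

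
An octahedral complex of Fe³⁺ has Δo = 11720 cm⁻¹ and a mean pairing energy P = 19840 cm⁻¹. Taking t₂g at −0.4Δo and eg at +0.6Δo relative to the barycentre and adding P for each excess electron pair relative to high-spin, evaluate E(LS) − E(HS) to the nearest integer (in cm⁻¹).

16240

Fe³⁺: group 8, so d-count = 8 − 3 = 5.
High-spin d⁵ fills as t₂g³ eg² with CFSE 3(−0.4) + 2(+0.6) = 0.0Δo = 0 cm⁻¹.
For low-spin the configuration is t₂g⁵ eg⁰: orbital energy -2.0 × 11720 = -23440 cm⁻¹, and 2 additional pairs relative to high-spin add 39680 cm⁻¹, giving 16240 cm⁻¹.
The difference is 16240 − (0) = 16240 cm⁻¹, so high-spin lies lower.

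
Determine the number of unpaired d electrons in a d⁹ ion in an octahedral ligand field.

Configuration: t2g^6 e_g^3, giving 1 unpaired electron.

1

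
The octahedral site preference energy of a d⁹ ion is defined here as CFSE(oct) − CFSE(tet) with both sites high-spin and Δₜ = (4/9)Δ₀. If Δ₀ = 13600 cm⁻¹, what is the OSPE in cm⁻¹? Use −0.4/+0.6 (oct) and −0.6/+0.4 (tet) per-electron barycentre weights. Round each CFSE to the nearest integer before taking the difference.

Octahedral high-spin t₂g⁶ eg³: CFSE = -0.6 × 13600 = -8160 cm⁻¹.
In a tetrahedral site the filling is e⁴ t₂⁵: CFSE(tet) = -0.4Δₜ = -0.4 × (4/9)(13600) = -2418 cm⁻¹.
OSPE = -8160 − (-2418) = -5742 cm⁻¹.

-5742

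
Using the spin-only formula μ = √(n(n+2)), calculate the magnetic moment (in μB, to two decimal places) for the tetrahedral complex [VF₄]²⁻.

3.87 μB

Each F⁻ contributes -1; 4 × (-1) = -4. With overall charge -2, V is in the +2 oxidation state.
Group 5 minus oxidation state +2 gives a d³ configuration for V²⁺.
With tetrahedral geometry the complex is necessarily high-spin.
Configuration: e^2 t2^1 → 3 unpaired electrons.
μ(spin-only) = √[3(3+2)] = √15 ≈ 3.87 μB.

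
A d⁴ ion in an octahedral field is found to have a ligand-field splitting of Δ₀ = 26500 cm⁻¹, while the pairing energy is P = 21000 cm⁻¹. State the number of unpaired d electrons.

Here Δ₀ > P (26500 > 21000), so the low-spin state is favoured.
Configuration: t2g^4 e_g^0.
Unpaired electrons: 2.

2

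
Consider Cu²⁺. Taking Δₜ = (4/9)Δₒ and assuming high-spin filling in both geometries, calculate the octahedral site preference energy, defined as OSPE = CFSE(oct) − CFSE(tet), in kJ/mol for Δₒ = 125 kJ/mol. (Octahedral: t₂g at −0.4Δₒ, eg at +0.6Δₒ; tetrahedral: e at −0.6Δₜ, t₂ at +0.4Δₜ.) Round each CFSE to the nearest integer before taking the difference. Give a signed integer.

Cu sits in group 11; removing 2 electrons leaves Cu²⁺ with 11 − 2 = 9 d electrons.
Octahedral (high-spin): t2g^6 e_g^3, CFSE = 6(−0.4) + 3(+0.6) = -0.6Δₒ = -0.6 × 125 = -75 kJ/mol.
Tetrahedral e^4 t2^5 gives -0.4Δₜ = -0.4 × (4/9) × 125 = -22 kJ/mol.
Subtracting, OSPE = -75 − (-22) = -53 kJ/mol.

-53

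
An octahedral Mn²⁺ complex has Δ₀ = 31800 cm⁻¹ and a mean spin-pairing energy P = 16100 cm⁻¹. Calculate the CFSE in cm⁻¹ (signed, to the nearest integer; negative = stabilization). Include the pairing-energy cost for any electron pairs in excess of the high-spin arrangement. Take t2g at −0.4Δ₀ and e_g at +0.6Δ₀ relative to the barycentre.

Mn is in group 7, so Mn²⁺ is d⁵ (7 − 2 = 5).
Here Δ₀ > P (31800 > 16100), so the low-spin state is favoured.
Filling d⁵ accordingly: t2g^5 e_g^0.
Orbital CFSE = -2.0Δ₀ = -2.0 × 31800 = -63600 cm⁻¹.
Excess pairs vs high-spin: 2 − 0 = 2; pairing cost = +32200 cm⁻¹.
Net CFSE = -63600 + 32200 = -31400 cm⁻¹.

-31400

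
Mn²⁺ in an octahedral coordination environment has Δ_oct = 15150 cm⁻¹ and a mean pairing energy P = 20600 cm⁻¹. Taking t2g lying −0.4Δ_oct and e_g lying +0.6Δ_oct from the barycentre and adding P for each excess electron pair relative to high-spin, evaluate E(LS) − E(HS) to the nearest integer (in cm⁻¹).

10900

Mn is in group 7, so Mn²⁺ is d⁵ (7 − 2 = 5).
High-spin: t2g^3 e_g^2, CFSE = 0.0Δ_oct = 0 cm⁻¹.
Low-spin t2g^5 e_g^0 gives -2.0Δ_oct = -30300 cm⁻¹, but forming 2 extra pairs costs 2P = 41200 cm⁻¹, so E(LS) = -30300 + 41200 = 10900 cm⁻¹.
The difference is 10900 − (0) = 10900 cm⁻¹, so high-spin lies lower.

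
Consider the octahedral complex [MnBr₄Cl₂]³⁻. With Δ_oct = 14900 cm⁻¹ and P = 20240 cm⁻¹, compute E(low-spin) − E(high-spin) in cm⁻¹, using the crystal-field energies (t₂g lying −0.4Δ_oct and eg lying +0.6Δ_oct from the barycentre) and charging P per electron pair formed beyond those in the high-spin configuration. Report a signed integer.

Ligand charges: 4×(-1) from Br⁻ and 2×(-1) from Cl⁻ sum to -6; with overall charge -3, Mn is +3.
Mn³⁺: group 7, so d-count = 7 − 3 = 4.
High-spin d⁴ fills as t₂g³ eg¹ with CFSE 3(−0.4) + 1(+0.6) = -0.6Δ_oct = -8940 cm⁻¹.
For low-spin the configuration is t₂g⁴ eg⁰: orbital energy -1.6 × 14900 = -23840 cm⁻¹, and 1 additional pair relative to high-spin adds 20240 cm⁻¹, giving -3600 cm⁻¹.
The difference is -3600 − (-8940) = 5340 cm⁻¹, so high-spin lies lower.

5340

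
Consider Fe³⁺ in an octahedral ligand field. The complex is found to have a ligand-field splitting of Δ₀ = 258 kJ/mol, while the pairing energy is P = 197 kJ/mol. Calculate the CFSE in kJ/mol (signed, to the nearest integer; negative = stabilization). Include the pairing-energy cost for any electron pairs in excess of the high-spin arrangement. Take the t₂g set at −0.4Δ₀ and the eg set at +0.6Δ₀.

-122

Fe³⁺: group 8, so d-count = 8 − 3 = 5.
Here Δ₀ > P (258 > 197), so the low-spin state is favoured.
That gives t₂g⁵ eg⁰.
Orbital CFSE = -2.0Δ₀ = -2.0 × 258 = -516 kJ/mol.
Excess pairs vs high-spin: 2 − 0 = 2; pairing cost = +394 kJ/mol.
Net CFSE = -516 + 394 = -122 kJ/mol.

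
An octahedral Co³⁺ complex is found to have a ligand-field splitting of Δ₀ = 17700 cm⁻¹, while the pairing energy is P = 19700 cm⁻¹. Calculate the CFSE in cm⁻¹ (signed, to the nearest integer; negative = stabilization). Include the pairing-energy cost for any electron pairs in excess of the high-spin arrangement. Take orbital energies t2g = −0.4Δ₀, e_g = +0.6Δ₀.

-7080

Co³⁺: group 9, so d-count = 9 − 3 = 6.
Since Δ₀ = 17700 cm⁻¹ < P = 19700 cm⁻¹, the complex adopts the high-spin configuration.
Configuration: t2g^4 e_g^2.
Orbital CFSE = -0.4Δ₀ = -0.4 × 17700 = -7080 cm⁻¹.
High-spin has no excess pairs, so no pairing correction applies.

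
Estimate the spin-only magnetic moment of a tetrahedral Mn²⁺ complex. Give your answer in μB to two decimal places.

5.92 μB

Group 7 minus oxidation state +2 gives a d⁵ configuration for Mn²⁺.
With tetrahedral geometry the complex is necessarily high-spin.
Configuration: e^2 t2^3 → 5 unpaired electrons.
μ(spin-only) = √[5(5+2)] = √35 ≈ 5.92 μB.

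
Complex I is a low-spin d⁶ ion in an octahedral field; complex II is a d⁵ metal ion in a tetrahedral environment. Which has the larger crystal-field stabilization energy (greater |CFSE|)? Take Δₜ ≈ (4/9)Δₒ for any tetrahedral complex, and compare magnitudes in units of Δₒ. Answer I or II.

I

I: t2g^6 e_g^0, CFSE = -2.4Δₒ.
II: Tetrahedral splitting is small, so the complex is high-spin; e² t₂³, CFSE = 0.0Δₜ ≈ 0.00Δₒ.
So I has the larger |CFSE|.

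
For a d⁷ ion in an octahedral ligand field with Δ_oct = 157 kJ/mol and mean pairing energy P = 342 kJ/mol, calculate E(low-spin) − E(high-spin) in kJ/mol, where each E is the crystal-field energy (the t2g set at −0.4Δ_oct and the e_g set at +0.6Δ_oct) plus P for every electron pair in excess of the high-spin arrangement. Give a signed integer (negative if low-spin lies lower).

185

In the high-spin limit (t2g^5 e_g^2) the orbital term is -0.8Δ_oct = -126 kJ/mol, with no excess pairing.
For low-spin the configuration is t2g^6 e_g^1: orbital energy -1.8 × 157 = -283 kJ/mol, and 1 additional pair relative to high-spin adds 342 kJ/mol, giving 59 kJ/mol.
E(LS) − E(HS) = 59 − (-126) = 185 kJ/mol.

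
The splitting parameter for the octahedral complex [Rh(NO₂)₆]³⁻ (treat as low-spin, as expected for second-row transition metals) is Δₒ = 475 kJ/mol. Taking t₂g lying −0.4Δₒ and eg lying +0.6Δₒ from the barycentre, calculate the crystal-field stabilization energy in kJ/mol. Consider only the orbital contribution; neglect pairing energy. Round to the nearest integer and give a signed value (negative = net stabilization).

Each NO₂⁻ contributes -1; 6 × (-1) = -6. With overall charge -3, Rh is in the +3 oxidation state.
Rh is in group 9, so Rh³⁺ is d⁶ (9 − 3 = 6).
Electron filling gives t₂g⁶ eg⁰.
The orbital stabilization is -2.4Δₒ = -2.4 × 475 = -1140 kJ/mol.

-1140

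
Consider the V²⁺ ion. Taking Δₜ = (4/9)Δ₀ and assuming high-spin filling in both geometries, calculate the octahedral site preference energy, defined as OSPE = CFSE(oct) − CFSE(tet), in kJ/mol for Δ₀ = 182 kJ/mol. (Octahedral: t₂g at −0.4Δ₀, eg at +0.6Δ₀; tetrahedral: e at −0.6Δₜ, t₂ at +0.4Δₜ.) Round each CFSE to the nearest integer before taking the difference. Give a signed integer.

Group 5 minus oxidation state +2 gives a d³ configuration for V²⁺.
In an octahedral site d³ (HS) is t₂g³ eg⁰, giving CFSE(oct) = -1.2Δ₀ = -218 kJ/mol.
In a tetrahedral site the filling is e² t₂¹: CFSE(tet) = -0.8Δₜ = -0.8 × (4/9)(182) = -65 kJ/mol.
OSPE = -218 − (-65) = -153 kJ/mol.

-153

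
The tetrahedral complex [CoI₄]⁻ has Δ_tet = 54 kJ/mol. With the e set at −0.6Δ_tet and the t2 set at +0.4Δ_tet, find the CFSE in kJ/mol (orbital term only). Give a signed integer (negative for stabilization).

Each I⁻ contributes -1; 4 × (-1) = -4. With overall charge -1, Co is in the +3 oxidation state.
Co sits in group 9; removing 3 electrons leaves Co³⁺ with 9 − 3 = 6 d electrons.
Tetrahedral splitting is small, so the complex is high-spin.
Electron filling gives e^3 t2^3.
The orbital stabilization is -0.6Δ_tet = -0.6 × 54 = -32 kJ/mol.

-32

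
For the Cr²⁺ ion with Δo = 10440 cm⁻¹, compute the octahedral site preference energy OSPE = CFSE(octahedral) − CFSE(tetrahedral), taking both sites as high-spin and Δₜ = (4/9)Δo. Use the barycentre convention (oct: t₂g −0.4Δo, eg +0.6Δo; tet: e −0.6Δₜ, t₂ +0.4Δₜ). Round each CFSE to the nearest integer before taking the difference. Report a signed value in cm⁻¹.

Cr sits in group 6; removing 2 electrons leaves Cr²⁺ with 6 − 2 = 4 d electrons.
Octahedral (high-spin): t₂g³ eg¹, CFSE = 3(−0.4) + 1(+0.6) = -0.6Δo = -0.6 × 10440 = -6264 cm⁻¹.
In a tetrahedral site the filling is e² t₂²: CFSE(tet) = -0.4Δₜ = -0.4 × (4/9)(10440) = -1856 cm⁻¹.
OSPE = -6264 − (-1856) = -4408 cm⁻¹.

-4408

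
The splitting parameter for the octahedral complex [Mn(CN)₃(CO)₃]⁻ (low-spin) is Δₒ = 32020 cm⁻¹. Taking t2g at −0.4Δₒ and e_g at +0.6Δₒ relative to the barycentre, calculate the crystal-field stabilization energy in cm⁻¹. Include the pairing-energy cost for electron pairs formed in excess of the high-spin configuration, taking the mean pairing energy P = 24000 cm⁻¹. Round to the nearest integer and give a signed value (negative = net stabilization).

-16040

Ligand charges: 3×(-1) from CN⁻ and 3×(+0) from CO sum to -3; with overall charge -1, Mn is +2.
Mn²⁺: group 7, so d-count = 7 − 2 = 5.
The d⁵ electrons fill as t2g^5 e_g^0.
The orbital stabilization is -2.0Δₒ = -2.0 × 32020 = -64040 cm⁻¹.
Pairing penalty: 2 pairs vs 0 in the high-spin reference → 2 extra × P = 48000 cm⁻¹.
Net CFSE = -64040 + 48000 = -16040 cm⁻¹.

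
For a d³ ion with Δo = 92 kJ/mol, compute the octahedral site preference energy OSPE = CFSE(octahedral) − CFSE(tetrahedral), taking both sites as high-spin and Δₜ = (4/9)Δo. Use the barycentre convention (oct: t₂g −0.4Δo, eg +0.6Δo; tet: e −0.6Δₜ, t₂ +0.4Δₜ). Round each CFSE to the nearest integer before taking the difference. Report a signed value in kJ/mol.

-77

In an octahedral site d³ (HS) is t2g^3 e_g^0, giving CFSE(oct) = -1.2Δo = -110 kJ/mol.
Tetrahedral e^2 t2^1 gives -0.8Δₜ = -0.8 × (4/9) × 92 = -33 kJ/mol.
OSPE = CFSE(oct) − CFSE(tet) = -110 − (-33) = -77 kJ/mol.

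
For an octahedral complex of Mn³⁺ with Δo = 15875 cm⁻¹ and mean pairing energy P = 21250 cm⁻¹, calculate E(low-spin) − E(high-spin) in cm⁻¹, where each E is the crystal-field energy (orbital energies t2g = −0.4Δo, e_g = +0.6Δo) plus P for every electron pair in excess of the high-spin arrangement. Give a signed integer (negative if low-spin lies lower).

Group 7 minus oxidation state +3 gives a d⁴ configuration for Mn³⁺.
High-spin d⁴ fills as t2g^3 e_g^1 with CFSE 3(−0.4) + 1(+0.6) = -0.6Δo = -9525 cm⁻¹.
For low-spin the configuration is t2g^4 e_g^0: orbital energy -1.6 × 15875 = -25400 cm⁻¹, and 1 additional pair relative to high-spin adds 21250 cm⁻¹, giving -4150 cm⁻¹.
Thus E(LS) − E(HS) = 5375 cm⁻¹.

5375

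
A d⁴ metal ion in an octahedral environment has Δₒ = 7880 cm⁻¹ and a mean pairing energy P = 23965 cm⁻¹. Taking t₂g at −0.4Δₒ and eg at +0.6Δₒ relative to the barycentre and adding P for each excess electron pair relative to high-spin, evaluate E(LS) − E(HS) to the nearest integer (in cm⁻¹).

In the high-spin limit (t₂g³ eg¹) the orbital term is -0.6Δₒ = -4728 cm⁻¹, with no excess pairing.
Low-spin t₂g⁴ eg⁰ gives -1.6Δₒ = -12608 cm⁻¹, but forming 1 extra pair costs 1P = 23965 cm⁻¹, so E(LS) = -12608 + 23965 = 11357 cm⁻¹.
The difference is 11357 − (-4728) = 16085 cm⁻¹, so high-spin lies lower.

16085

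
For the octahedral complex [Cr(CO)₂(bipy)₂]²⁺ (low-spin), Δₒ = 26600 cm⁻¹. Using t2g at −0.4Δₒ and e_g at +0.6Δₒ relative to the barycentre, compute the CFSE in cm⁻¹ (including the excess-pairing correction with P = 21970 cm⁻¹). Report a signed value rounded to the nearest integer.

Ligand charges: 2×(+0) from CO and 2×(+0) from bipy sum to +0; with overall charge +2, Cr is +2.
Group 6 minus oxidation state +2 gives a d⁴ configuration for Cr²⁺.
The d⁴ electrons fill as t2g^4 e_g^0.
CFSE(orbital) = 4×(-0.4Δₒ) + 0×(0.6Δₒ) = -1.6Δₒ; with Δₒ = 26600 cm⁻¹ that is -42560 cm⁻¹.
Relative to high-spin t2g^3 e_g^1 (0 paired), the low-spin configuration has 1 additional pair, contributing +1 × 21970 = +21970 cm⁻¹.
Combining: -42560 + 21970 = -20590 cm⁻¹.

-20590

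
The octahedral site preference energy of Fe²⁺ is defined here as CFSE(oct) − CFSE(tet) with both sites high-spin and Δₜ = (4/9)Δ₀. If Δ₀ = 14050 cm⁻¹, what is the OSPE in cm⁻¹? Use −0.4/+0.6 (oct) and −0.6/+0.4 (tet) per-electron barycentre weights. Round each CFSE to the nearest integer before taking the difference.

Group 8 minus oxidation state +2 gives a d⁶ configuration for Fe²⁺.
In an octahedral site d⁶ (HS) is t2g^4 e_g^2, giving CFSE(oct) = -0.4Δ₀ = -5620 cm⁻¹.
Tetrahedral e^3 t2^3 gives -0.6Δₜ = -0.6 × (4/9) × 14050 = -3747 cm⁻¹.
Subtracting, OSPE = -5620 − (-3747) = -1873 cm⁻¹.

-1873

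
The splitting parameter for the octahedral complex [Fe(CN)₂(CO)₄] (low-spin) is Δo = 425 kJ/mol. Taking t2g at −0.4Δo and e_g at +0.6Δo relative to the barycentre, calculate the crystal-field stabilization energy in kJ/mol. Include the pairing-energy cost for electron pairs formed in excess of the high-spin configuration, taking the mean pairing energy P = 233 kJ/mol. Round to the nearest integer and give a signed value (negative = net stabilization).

Ligand charges: 2×(-1) from CN⁻ and 4×(+0) from CO sum to -2; with overall charge +0, Fe is +2.
Fe²⁺: group 8, so d-count = 8 − 2 = 6.
Electron filling gives t2g^6 e_g^0.
CFSE(orbital) = 6×(-0.4Δo) + 0×(0.6Δo) = -2.4Δo; with Δo = 425 kJ/mol that is -1020 kJ/mol.
Relative to high-spin t2g^4 e_g^2 (1 paired), the low-spin configuration has 2 additional pairs, contributing +2 × 233 = +466 kJ/mol.
Net CFSE = -1020 + 466 = -554 kJ/mol.

-554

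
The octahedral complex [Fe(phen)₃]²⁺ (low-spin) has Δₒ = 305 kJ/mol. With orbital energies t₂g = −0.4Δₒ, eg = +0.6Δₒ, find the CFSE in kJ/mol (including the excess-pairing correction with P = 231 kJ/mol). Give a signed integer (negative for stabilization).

phen is neutral, so the +2 overall charge sits on Fe: oxidation state +2.
Fe sits in group 8; removing 2 electrons leaves Fe²⁺ with 8 − 2 = 6 d electrons.
Configuration: t₂g⁶ eg⁰.
Orbital CFSE = 6(-0.4) + 0(0.6) = -2.4Δₒ = -2.4 × 305 = -732 kJ/mol.
Relative to high-spin t₂g⁴ eg² (1 paired), the low-spin configuration has 2 additional pairs, contributing +2 × 231 = +462 kJ/mol.
Net CFSE = -732 + 462 = -270 kJ/mol.

-270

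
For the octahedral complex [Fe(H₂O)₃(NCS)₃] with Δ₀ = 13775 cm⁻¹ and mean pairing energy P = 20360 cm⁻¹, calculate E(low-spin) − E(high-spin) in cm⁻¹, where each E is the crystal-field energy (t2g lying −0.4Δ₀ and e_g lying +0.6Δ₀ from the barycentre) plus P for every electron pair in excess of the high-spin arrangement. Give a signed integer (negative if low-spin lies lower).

Ligand charges: 3×(+0) from H₂O and 3×(-1) from NCS⁻ sum to -3; with overall charge +0, Fe is +3.
Fe is in group 8, so Fe³⁺ is d⁵ (8 − 3 = 5).
High-spin: t2g^3 e_g^2, CFSE = 0.0Δ₀ = 0 cm⁻¹.
For low-spin the configuration is t2g^5 e_g^0: orbital energy -2.0 × 13775 = -27550 cm⁻¹, and 2 additional pairs relative to high-spin add 40720 cm⁻¹, giving 13170 cm⁻¹.
The difference is 13170 − (0) = 13170 cm⁻¹, so high-spin lies lower.

13170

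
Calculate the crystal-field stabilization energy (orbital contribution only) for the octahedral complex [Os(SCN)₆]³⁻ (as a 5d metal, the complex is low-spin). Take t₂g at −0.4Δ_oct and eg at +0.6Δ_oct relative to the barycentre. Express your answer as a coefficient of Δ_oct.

Each SCN⁻ contributes -1; 6 × (-1) = -6. With overall charge -3, Os is in the +3 oxidation state.
Os³⁺: group 8, so d-count = 8 − 3 = 5.
Configuration: t₂g⁵ eg⁰.
CFSE = 5(-0.4Δ_oct) + 0(0.6Δ_oct) = -2.0Δ_oct + 0.0Δ_oct = -2.0Δ_oct.

-2.0 Δ_oct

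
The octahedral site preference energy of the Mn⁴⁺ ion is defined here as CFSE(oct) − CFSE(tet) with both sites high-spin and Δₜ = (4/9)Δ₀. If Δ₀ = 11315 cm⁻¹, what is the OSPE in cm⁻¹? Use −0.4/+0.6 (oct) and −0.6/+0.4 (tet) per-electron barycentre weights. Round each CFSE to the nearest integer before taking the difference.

Group 7 minus oxidation state +4 gives a d³ configuration for Mn⁴⁺.
Octahedral high-spin t₂g³ eg⁰: CFSE = -1.2 × 11315 = -13578 cm⁻¹.
Tetrahedral e² t₂¹ gives -0.8Δₜ = -0.8 × (4/9) × 11315 = -4023 cm⁻¹.
Subtracting, OSPE = -13578 − (-4023) = -9555 cm⁻¹.

-9555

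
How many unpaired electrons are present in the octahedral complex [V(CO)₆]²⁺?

CO is neutral, so the +2 overall charge sits on V: oxidation state +2.
V sits in group 5; removing 2 electrons leaves V²⁺ with 5 − 2 = 3 d electrons.
For octahedral d³ the high- and low-spin configurations coincide.
Configuration: t2g^3 e_g^0, giving 3 unpaired electrons.

3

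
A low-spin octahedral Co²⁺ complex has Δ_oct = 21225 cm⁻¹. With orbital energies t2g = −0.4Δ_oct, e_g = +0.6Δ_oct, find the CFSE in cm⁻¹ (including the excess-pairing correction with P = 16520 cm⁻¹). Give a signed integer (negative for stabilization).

Co²⁺: group 9, so d-count = 9 − 2 = 7.
Configuration: t2g^6 e_g^1.
Orbital CFSE = 6(-0.4) + 1(0.6) = -1.8Δ_oct = -1.8 × 21225 = -38205 cm⁻¹.
Pairing penalty: 3 pairs vs 2 in the high-spin reference → 1 extra × P = 16520 cm⁻¹.
Overall CFSE = -38205 + 16520 = -21685 cm⁻¹.

-21685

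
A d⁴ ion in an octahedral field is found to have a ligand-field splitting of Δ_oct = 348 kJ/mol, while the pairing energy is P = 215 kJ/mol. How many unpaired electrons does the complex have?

2

Since Δ_oct = 348 kJ/mol > P = 215 kJ/mol, the complex adopts the low-spin configuration.
Filling d⁴ accordingly: t2g^4 e_g^0.
Unpaired electrons: 2.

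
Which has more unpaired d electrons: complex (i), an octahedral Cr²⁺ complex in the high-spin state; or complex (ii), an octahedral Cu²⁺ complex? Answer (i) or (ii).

(i): Cr²⁺: group 6, so d-count = 6 − 2 = 4; t2g^3 e_g^1 → 4 unpaired.
(ii): Cu is in group 11, so Cu²⁺ is d⁹ (11 − 2 = 9); For octahedral d⁹ the high- and low-spin configurations coincide; t₂g⁶ eg³ → 1 unpaired.
So (i) has more unpaired electrons.

(i)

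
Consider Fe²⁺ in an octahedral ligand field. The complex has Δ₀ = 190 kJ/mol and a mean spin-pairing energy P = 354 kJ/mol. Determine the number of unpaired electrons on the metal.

Group 8 minus oxidation state +2 gives a d⁶ configuration for Fe²⁺.
Since Δ₀ = 190 kJ/mol < P = 354 kJ/mol, the complex adopts the high-spin configuration.
Configuration: t2g^4 e_g^2.
Unpaired electrons: 4.

4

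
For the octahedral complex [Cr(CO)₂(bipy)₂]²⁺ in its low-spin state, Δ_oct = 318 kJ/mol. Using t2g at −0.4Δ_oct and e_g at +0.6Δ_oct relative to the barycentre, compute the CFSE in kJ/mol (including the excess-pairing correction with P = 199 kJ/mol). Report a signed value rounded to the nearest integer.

-310

Ligand charges: 2×(+0) from CO and 2×(+0) from bipy sum to +0; with overall charge +2, Cr is +2.
Cr is in group 6, so Cr²⁺ is d⁴ (6 − 2 = 4).
The d⁴ electrons fill as t2g^4 e_g^0.
CFSE(orbital) = 4×(-0.4Δ_oct) + 0×(0.6Δ_oct) = -1.6Δ_oct; with Δ_oct = 318 kJ/mol that is -509 kJ/mol.
High-spin d⁴ would be t2g^3 e_g^1 with 0 pairs; low-spin has 1, so 1 excess pair costs +1P = +199 kJ/mol.
Combining: -509 + 199 = -310 kJ/mol.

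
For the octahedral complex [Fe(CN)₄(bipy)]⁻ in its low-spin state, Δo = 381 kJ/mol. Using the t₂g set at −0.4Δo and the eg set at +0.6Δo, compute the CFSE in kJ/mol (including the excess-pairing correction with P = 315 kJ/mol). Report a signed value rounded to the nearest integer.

-132

Ligand charges: 4×(-1) from CN⁻ and 1×(+0) from bipy sum to -4; with overall charge -1, Fe is +3.
Fe sits in group 8; removing 3 electrons leaves Fe³⁺ with 8 − 3 = 5 d electrons.
Configuration: t₂g⁵ eg⁰.
Orbital CFSE = 5(-0.4) + 0(0.6) = -2.0Δo = -2.0 × 381 = -762 kJ/mol.
Relative to high-spin t₂g³ eg² (0 paired), the low-spin configuration has 2 additional pairs, contributing +2 × 315 = +630 kJ/mol.
Net CFSE = -762 + 630 = -132 kJ/mol.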